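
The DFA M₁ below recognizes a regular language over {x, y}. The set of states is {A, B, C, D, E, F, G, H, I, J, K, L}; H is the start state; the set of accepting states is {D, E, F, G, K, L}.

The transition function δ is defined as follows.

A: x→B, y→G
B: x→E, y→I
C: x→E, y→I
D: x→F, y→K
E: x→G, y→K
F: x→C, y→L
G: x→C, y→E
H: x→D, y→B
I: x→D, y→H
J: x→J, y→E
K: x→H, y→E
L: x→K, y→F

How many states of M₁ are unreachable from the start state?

Starting at H and following transitions, the reachable set is {B, C, D, E, F, G, H, I, K, L}. That leaves A, J unreachable — 2 in total.

2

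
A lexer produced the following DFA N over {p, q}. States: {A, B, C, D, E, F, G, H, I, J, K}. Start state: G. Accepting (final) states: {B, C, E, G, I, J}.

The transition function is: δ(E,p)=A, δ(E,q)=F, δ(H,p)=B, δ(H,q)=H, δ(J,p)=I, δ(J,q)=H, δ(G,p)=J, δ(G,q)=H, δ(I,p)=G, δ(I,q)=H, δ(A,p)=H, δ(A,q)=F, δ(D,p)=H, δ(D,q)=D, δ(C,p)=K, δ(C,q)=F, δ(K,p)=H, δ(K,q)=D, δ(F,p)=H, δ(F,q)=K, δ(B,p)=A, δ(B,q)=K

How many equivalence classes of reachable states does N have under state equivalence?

First remove the unreachable states {C,E}; 9 states remain.
Start with accepting vs non-accepting: {B,G,I,J} | {A,D,F,H,K}.
On input p, block {B,G,I,J} splits into {G,I,J} and {B}.
Refine {A,D,F,H,K} on symbol p: members go to different blocks, giving {A,D,F,K} and {H}.
No further refinement is possible. Final partition (4 blocks): {G,I,J} | {A,D,F,K} | {B} | {H}.

4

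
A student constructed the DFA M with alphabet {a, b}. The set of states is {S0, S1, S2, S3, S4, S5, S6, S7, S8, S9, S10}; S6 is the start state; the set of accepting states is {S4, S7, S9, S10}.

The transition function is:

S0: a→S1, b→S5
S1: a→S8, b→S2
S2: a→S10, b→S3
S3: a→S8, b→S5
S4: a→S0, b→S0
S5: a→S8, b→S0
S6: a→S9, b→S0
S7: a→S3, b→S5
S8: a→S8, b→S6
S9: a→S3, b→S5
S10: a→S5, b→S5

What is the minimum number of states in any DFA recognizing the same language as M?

4

States {S4,S7} cannot be reached from the start state, so discard them.
Start with accepting vs non-accepting: {S9,S10} | {S0,S1,S2,S3,S5,S6,S8}.
Refine {S0,S1,S2,S3,S5,S6,S8} on symbol a: members go to different blocks, giving {S0,S1,S3,S5,S8} and {S2,S6}.
Refine {S0,S1,S3,S5,S8} on symbol b: members go to different blocks, giving {S0,S3,S5} and {S1,S8}.
Stable partition: {S9,S10} | {S0,S3,S5} | {S2,S6} | {S1,S8} — 4 equivalence classes.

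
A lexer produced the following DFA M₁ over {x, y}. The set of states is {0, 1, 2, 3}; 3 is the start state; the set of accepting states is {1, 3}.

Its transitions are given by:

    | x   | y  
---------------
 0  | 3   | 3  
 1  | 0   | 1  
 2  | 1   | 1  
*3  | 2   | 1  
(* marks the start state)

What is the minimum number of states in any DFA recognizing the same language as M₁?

2

Every state is reachable, so we keep all 4.
Initial partition by acceptance: {1,3} | {0,2}.
The partition is now stable with 2 blocks: {1,3} | {0,2}.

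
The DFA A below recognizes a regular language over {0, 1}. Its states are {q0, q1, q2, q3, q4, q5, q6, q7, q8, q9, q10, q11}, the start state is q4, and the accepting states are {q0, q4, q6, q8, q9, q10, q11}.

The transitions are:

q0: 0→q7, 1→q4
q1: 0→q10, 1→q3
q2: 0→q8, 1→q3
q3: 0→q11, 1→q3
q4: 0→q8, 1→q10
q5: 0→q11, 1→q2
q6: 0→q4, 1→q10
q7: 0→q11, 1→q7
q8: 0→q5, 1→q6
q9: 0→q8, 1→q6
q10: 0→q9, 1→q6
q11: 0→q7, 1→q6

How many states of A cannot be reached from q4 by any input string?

No path from q4 leads to q0, q1; the other 10 states are all reachable.

2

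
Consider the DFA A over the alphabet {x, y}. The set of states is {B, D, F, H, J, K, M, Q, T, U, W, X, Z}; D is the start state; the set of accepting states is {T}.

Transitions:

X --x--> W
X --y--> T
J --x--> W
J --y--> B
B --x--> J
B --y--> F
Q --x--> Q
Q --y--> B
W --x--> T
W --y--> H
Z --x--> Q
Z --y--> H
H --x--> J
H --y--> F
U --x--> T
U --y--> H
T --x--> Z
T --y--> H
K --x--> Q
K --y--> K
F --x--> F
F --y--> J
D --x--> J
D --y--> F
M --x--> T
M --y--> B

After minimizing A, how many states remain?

6

First remove the unreachable states {K,M,U,X}; 9 states remain.
Start with accepting vs non-accepting: {T} | {B,D,F,H,J,Q,W,Z}.
Split {B,D,F,H,J,Q,W,Z} by δ(·,x) → {B,D,F,H,J,Q,Z} and {W}.
On input x, block {B,D,F,H,J,Q,Z} splits into {B,D,F,H,Q,Z} and {J}.
Split {B,D,F,H,Q,Z} by δ(·,x) → {B,D,H} and {F,Q,Z}.
On input y, block {F,Q,Z} splits into {Q,Z} and {F}.
Stable partition: {T} | {B,D,H} | {W} | {J} | {Q,Z} | {F} — 6 equivalence classes.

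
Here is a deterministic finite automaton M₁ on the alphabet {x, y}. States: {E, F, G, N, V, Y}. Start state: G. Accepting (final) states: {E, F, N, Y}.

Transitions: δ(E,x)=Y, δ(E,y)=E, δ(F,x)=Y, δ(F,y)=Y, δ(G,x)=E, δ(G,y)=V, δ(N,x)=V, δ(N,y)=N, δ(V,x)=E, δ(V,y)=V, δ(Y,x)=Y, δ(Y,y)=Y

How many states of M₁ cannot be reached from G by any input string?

2

Starting at G and following transitions, the reachable set is {E, G, V, Y}. That leaves F, N unreachable — 2 in total.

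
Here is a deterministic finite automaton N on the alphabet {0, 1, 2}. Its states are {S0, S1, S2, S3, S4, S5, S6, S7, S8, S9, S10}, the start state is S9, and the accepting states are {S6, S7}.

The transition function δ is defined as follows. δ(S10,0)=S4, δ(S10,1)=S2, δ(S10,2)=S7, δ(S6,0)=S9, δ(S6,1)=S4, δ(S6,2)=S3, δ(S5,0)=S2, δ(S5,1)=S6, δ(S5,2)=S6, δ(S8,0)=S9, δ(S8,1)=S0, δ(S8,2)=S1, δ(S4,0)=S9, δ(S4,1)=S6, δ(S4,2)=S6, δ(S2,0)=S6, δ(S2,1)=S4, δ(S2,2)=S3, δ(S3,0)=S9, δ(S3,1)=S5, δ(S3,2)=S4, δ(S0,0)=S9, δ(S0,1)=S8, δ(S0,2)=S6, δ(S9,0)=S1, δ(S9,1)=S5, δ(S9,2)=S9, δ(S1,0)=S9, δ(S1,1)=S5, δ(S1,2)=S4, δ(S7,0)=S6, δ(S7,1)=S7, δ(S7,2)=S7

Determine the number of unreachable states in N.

4

Starting at S9 and following transitions, the reachable set is {S1, S2, S3, S4, S5, S6, S9}. That leaves S0, S7, S8, S10 unreachable — 4 in total.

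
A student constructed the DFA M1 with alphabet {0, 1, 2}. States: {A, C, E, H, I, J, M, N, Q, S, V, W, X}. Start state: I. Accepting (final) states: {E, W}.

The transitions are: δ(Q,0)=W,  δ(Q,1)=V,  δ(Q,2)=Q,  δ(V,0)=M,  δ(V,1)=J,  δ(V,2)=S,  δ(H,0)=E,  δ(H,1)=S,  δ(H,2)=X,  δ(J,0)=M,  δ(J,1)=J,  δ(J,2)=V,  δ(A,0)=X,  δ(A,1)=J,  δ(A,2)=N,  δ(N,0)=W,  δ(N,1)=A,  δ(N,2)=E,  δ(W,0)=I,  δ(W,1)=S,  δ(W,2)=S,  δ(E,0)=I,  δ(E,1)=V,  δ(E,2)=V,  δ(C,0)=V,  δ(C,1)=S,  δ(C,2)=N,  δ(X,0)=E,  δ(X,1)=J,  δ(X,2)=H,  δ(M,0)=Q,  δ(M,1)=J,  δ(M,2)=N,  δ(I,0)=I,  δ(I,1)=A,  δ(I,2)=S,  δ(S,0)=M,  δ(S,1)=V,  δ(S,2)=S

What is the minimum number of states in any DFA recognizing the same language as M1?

6

First remove the unreachable states {C}; 12 states remain.
Initial partition by acceptance: {E,W} | {A,H,I,J,M,N,Q,S,V,X}.
Split {A,H,I,J,M,N,Q,S,V,X} by δ(·,0) → {A,I,J,M,S,V} and {H,N,Q,X}.
Split {A,I,J,M,S,V} by δ(·,0) → {I,J,S,V} and {A,M}.
On input 0, block {I,J,S,V} splits into {J,S,V} and {I}.
Refine {H,N,Q,X} on symbol 1: members go to different blocks, giving {H,Q,X} and {N}.
The partition is now stable with 6 blocks: {E,W} | {J,S,V} | {H,Q,X} | {A,M} | {I} | {N}.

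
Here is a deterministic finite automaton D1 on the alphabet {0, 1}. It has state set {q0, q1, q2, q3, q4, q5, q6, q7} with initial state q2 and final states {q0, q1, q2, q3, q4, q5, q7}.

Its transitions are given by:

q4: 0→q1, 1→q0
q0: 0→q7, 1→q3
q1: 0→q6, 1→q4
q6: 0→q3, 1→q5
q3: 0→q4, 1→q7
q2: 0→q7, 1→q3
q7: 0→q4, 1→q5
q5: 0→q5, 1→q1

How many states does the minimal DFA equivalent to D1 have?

Start with accepting vs non-accepting: {q0,q1,q2,q3,q4,q5,q7} | {q6}.
Split {q0,q1,q2,q3,q4,q5,q7} by δ(·,0) → {q0,q2,q3,q4,q5,q7} and {q1}.
Split {q0,q2,q3,q4,q5,q7} by δ(·,0) → {q0,q2,q3,q5,q7} and {q4}.
Refine {q0,q2,q3,q5,q7} on symbol 0: members go to different blocks, giving {q0,q2,q5} and {q3,q7}.
On input 0, block {q0,q2,q5} splits into {q0,q2} and {q5}.
Split {q3,q7} by δ(·,1) → {q3} and {q7}.
The partition is now stable with 7 blocks: {q0,q2} | {q6} | {q1} | {q4} | {q3} | {q5} | {q7}.

7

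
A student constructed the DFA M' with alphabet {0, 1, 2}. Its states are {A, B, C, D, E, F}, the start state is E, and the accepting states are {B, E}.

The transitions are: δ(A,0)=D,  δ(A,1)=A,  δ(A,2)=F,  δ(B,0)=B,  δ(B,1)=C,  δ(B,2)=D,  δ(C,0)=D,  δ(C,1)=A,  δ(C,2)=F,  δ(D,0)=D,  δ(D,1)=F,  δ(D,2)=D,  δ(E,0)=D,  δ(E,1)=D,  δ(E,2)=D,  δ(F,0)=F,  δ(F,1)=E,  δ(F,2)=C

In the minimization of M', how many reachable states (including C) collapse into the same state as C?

First remove the unreachable states {B}; 5 states remain.
Initial partition by acceptance: {E} | {A,C,D,F}.
Refine {A,C,D,F} on symbol 1: members go to different blocks, giving {A,C,D} and {F}.
On input 1, block {A,C,D} splits into {A,C} and {D}.
The partition is now stable with 4 blocks: {E} | {A,C} | {F} | {D}.
The equivalence class containing C is {A,C}, of size 2.

2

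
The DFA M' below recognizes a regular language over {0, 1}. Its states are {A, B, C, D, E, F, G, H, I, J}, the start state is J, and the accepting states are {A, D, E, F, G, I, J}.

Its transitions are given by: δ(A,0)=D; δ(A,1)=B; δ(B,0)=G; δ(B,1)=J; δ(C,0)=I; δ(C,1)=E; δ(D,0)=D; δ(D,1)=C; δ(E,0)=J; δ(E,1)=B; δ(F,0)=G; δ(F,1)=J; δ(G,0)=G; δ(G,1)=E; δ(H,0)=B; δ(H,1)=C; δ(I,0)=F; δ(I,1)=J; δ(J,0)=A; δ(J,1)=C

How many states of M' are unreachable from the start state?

Starting at J and following transitions, the reachable set is {A, B, C, D, E, F, G, I, J}. That leaves H unreachable — 1 in total.

1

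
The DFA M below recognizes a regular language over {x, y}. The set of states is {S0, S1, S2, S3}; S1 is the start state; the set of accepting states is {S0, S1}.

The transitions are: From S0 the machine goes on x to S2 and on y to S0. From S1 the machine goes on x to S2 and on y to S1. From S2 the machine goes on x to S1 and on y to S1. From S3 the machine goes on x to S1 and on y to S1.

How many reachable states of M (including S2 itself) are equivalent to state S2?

1

Reachable states from the start: {S1,S2}. Unreachable: {S0,S3} — drop them.
P0 = {S1} | {S2}.
Stable partition: {S1} | {S2} — 2 equivalence classes.
The equivalence class containing S2 is {S2}, of size 1.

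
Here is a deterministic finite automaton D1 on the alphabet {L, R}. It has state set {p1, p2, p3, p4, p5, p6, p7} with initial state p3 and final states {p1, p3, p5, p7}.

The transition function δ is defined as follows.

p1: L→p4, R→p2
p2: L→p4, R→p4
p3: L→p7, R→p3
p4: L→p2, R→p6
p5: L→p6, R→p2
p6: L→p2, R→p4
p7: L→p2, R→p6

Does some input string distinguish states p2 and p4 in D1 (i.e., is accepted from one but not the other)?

States {p1,p5} cannot be reached from the start state, so discard them.
Start with accepting vs non-accepting: {p3,p7} | {p2,p4,p6}.
On input L, block {p3,p7} splits into {p3} and {p7}.
The partition is now stable with 3 blocks: {p3} | {p2,p4,p6} | {p7}.
p2 and p4 lie in the same block of the stable partition, so they are equivalent — no string distinguishes them.

No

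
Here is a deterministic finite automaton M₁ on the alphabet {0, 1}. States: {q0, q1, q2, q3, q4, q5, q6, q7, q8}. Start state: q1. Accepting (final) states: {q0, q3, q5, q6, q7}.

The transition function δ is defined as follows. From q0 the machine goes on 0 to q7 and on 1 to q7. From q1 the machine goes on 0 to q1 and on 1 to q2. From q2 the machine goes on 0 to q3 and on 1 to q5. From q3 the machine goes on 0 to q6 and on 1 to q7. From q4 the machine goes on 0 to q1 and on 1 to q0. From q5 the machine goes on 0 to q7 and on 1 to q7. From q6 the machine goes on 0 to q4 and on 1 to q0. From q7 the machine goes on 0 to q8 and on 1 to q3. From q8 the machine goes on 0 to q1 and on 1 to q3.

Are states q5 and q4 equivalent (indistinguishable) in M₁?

No

Initial partition by acceptance: {q0,q3,q5,q6,q7} | {q1,q2,q4,q8}.
On input 0, block {q0,q3,q5,q6,q7} splits into {q0,q3,q5} and {q6,q7}.
Refine {q1,q2,q4,q8} on symbol 0: members go to different blocks, giving {q1,q4,q8} and {q2}.
Refine {q1,q4,q8} on symbol 1: members go to different blocks, giving {q4,q8} and {q1}.
No further refinement is possible. Final partition (5 blocks): {q0,q3,q5} | {q4,q8} | {q6,q7} | {q2} | {q1}.
q5 and q4 end up in different blocks, so they are distinguishable. For instance, the string 'ε' is accepted from only q5.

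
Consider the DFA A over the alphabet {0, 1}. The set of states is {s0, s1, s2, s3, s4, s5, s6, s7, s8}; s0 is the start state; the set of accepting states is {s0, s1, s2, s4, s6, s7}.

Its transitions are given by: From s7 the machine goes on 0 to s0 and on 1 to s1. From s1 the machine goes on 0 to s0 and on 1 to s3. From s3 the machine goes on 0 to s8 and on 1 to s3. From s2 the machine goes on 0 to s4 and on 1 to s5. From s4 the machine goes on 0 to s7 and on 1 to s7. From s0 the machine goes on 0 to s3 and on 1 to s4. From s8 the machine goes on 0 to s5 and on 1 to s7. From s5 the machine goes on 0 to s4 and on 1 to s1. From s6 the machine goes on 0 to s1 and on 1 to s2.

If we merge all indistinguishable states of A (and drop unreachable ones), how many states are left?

7

Reachable states from the start: {s0,s1,s3,s4,s5,s7,s8}. Unreachable: {s2,s6} — drop them.
P0 = {s0,s1,s4,s7} | {s3,s5,s8}.
On input 0, block {s0,s1,s4,s7} splits into {s1,s4,s7} and {s0}.
On input 0, block {s1,s4,s7} splits into {s1,s7} and {s4}.
Split {s1,s7} by δ(·,1) → {s1} and {s7}.
On input 0, block {s3,s5,s8} splits into {s3,s8} and {s5}.
Split {s3,s8} by δ(·,0) → {s3} and {s8}.
Stable partition: {s1} | {s3} | {s0} | {s4} | {s7} | {s5} | {s8} — 7 equivalence classes.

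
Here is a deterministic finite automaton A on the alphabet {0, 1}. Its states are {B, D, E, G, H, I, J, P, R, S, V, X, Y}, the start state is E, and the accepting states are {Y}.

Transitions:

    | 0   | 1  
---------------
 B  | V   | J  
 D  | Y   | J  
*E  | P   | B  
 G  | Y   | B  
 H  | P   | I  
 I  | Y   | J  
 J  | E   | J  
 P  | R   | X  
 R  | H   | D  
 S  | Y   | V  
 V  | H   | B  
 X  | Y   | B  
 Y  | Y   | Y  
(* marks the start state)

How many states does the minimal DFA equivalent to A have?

First remove the unreachable states {G,S}; 11 states remain.
Start with accepting vs non-accepting: {Y} | {B,D,E,H,I,J,P,R,V,X}.
Refine {B,D,E,H,I,J,P,R,V,X} on symbol 0: members go to different blocks, giving {B,E,H,J,P,R,V} and {D,I,X}.
Split {B,E,H,J,P,R,V} by δ(·,1) → {B,E,J,V} and {H,P,R}.
On input 0, block {B,E,J,V} splits into {B,J} and {E,V}.
The partition is now stable with 5 blocks: {Y} | {B,J} | {D,I,X} | {H,P,R} | {E,V}.

5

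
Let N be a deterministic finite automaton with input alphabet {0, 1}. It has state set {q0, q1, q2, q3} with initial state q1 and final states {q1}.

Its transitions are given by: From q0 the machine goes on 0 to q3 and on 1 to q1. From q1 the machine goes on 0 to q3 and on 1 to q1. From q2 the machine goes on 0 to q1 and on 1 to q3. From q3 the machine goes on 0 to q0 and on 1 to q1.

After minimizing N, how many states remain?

2

First remove the unreachable states {q2}; 3 states remain.
P0 = {q1} | {q0,q3}.
No further refinement is possible. Final partition (2 blocks): {q1} | {q0,q3}.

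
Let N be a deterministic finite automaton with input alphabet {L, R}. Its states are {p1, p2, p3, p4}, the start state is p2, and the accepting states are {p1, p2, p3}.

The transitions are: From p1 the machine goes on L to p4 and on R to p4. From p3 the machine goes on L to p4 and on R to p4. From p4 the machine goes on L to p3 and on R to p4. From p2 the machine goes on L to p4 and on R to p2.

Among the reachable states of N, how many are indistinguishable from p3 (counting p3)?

1

States {p1} cannot be reached from the start state, so discard them.
P0 = {p2,p3} | {p4}.
On input R, block {p2,p3} splits into {p2} and {p3}.
The partition is now stable with 3 blocks: {p2} | {p4} | {p3}.
State p3 belongs to the block {p3}, which has 1 states.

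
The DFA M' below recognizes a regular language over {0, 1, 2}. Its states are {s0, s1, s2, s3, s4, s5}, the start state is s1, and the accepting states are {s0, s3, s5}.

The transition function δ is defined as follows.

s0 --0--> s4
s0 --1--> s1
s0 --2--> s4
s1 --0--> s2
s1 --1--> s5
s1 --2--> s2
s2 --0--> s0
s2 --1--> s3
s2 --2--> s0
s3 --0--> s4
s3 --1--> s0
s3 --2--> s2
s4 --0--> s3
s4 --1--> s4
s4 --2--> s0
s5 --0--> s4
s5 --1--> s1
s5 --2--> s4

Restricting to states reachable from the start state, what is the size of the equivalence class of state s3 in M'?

Every state is reachable, so we keep all 6.
P0 = {s0,s3,s5} | {s1,s2,s4}.
Refine {s0,s3,s5} on symbol 1: members go to different blocks, giving {s0,s5} and {s3}.
On input 0, block {s1,s2,s4} splits into {s1} and {s2} and {s4}.
No further refinement is possible. Final partition (5 blocks): {s0,s5} | {s1} | {s3} | {s2} | {s4}.
The equivalence class containing s3 is {s3}, of size 1.

1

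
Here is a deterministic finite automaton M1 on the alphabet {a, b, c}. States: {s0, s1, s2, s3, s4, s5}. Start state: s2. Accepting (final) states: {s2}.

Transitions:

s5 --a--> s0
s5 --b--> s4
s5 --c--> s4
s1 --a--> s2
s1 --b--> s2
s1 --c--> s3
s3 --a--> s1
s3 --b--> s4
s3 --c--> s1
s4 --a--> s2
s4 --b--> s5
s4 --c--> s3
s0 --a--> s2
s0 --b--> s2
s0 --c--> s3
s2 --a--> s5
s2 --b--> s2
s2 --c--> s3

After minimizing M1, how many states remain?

Initial partition by acceptance: {s2} | {s0,s1,s3,s4,s5}.
Split {s0,s1,s3,s4,s5} by δ(·,a) → {s0,s1,s4} and {s3,s5}.
On input b, block {s0,s1,s4} splits into {s0,s1} and {s4}.
Split {s3,s5} by δ(·,c) → {s3} and {s5}.
The partition is now stable with 5 blocks: {s2} | {s0,s1} | {s3} | {s4} | {s5}.

5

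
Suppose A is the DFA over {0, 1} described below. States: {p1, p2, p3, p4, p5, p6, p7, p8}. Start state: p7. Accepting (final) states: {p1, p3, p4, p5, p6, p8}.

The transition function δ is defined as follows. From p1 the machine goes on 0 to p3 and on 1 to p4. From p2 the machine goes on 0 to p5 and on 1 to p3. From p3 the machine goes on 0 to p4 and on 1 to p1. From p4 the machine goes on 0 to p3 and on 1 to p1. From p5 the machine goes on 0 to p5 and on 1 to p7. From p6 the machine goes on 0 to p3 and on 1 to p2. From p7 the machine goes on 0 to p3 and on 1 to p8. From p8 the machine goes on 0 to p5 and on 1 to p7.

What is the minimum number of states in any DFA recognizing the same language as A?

Reachable states from the start: {p1,p3,p4,p5,p7,p8}. Unreachable: {p2,p6} — drop them.
P0 = {p1,p3,p4,p5,p8} | {p7}.
Refine {p1,p3,p4,p5,p8} on symbol 1: members go to different blocks, giving {p1,p3,p4} and {p5,p8}.
The partition is now stable with 3 blocks: {p1,p3,p4} | {p7} | {p5,p8}.

3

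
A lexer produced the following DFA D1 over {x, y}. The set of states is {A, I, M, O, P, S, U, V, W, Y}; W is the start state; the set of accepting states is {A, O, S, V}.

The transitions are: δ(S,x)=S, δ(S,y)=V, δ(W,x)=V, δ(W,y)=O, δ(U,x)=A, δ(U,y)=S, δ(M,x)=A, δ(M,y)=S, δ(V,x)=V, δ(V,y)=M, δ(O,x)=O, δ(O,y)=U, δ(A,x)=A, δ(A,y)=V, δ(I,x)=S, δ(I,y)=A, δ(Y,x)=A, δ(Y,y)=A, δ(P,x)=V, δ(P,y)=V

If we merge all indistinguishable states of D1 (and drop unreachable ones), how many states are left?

4

First remove the unreachable states {I,P,Y}; 7 states remain.
Start with accepting vs non-accepting: {A,O,S,V} | {M,U,W}.
Split {A,O,S,V} by δ(·,y) → {A,S} and {O,V}.
Refine {M,U,W} on symbol x: members go to different blocks, giving {M,U} and {W}.
No further refinement is possible. Final partition (4 blocks): {A,S} | {M,U} | {O,V} | {W}.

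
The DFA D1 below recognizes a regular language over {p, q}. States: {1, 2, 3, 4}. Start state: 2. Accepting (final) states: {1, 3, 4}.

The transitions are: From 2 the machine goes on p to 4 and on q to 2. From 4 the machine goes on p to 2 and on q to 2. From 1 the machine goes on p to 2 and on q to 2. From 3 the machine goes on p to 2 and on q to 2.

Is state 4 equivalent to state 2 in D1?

Reachable states from the start: {2,4}. Unreachable: {1,3} — drop them.
Start with accepting vs non-accepting: {4} | {2}.
No further refinement is possible. Final partition (2 blocks): {4} | {2}.
4 and 2 end up in different blocks, so they are distinguishable. For instance, the string 'ε' is accepted from only 4.

No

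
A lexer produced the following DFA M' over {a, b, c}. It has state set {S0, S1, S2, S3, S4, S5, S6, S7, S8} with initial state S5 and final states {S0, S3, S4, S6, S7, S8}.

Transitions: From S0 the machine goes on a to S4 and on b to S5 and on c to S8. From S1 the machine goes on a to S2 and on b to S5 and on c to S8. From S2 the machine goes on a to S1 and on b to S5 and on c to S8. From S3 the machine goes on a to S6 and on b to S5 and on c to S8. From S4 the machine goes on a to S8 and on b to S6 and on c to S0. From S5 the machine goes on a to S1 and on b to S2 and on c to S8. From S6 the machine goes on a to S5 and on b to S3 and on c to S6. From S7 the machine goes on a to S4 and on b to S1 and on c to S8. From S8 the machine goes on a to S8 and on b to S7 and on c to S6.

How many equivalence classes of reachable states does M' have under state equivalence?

P0 = {S0,S3,S4,S6,S7,S8} | {S1,S2,S5}.
Split {S0,S3,S4,S6,S7,S8} by δ(·,a) → {S0,S3,S4,S7,S8} and {S6}.
Refine {S0,S3,S4,S7,S8} on symbol a: members go to different blocks, giving {S0,S4,S7,S8} and {S3}.
Split {S0,S4,S7,S8} by δ(·,b) → {S0,S7} and {S4} and {S8}.
No further refinement is possible. Final partition (6 blocks): {S0,S7} | {S1,S2,S5} | {S6} | {S3} | {S4} | {S8}.

6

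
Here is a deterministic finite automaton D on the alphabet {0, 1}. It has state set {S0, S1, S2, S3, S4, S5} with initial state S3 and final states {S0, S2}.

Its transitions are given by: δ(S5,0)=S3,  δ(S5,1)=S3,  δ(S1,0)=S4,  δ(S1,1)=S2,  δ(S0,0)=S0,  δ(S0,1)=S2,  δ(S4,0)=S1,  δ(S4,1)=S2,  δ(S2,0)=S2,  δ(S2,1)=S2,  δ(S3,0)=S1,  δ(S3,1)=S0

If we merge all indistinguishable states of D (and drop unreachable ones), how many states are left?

States {S5} cannot be reached from the start state, so discard them.
Start with accepting vs non-accepting: {S0,S2} | {S1,S3,S4}.
The partition is now stable with 2 blocks: {S0,S2} | {S1,S3,S4}.

2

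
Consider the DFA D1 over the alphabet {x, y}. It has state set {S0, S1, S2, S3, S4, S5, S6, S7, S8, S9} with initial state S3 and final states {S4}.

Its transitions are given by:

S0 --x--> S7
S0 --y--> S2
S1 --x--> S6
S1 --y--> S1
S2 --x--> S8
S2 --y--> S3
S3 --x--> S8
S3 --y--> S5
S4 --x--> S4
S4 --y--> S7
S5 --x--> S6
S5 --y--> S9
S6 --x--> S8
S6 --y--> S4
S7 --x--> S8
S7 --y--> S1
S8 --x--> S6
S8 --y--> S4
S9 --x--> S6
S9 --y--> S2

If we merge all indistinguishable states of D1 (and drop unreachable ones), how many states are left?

States {S0} cannot be reached from the start state, so discard them.
Start with accepting vs non-accepting: {S4} | {S1,S2,S3,S5,S6,S7,S8,S9}.
Split {S1,S2,S3,S5,S6,S7,S8,S9} by δ(·,y) → {S1,S2,S3,S5,S7,S9} and {S6,S8}.
Stable partition: {S4} | {S1,S2,S3,S5,S7,S9} | {S6,S8} — 3 equivalence classes.

3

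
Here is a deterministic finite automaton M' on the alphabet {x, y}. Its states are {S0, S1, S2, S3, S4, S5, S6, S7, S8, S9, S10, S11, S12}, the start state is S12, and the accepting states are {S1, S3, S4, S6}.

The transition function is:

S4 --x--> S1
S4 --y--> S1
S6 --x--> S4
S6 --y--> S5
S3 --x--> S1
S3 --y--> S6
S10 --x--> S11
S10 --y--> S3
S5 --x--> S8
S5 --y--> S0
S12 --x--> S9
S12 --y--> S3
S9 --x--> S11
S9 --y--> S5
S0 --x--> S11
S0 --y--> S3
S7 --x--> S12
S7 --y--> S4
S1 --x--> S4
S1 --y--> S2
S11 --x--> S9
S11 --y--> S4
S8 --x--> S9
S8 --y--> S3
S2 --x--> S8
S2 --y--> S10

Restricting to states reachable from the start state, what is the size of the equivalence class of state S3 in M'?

States {S7} cannot be reached from the start state, so discard them.
Initial partition by acceptance: {S1,S3,S4,S6} | {S0,S2,S5,S8,S9,S10,S11,S12}.
Split {S1,S3,S4,S6} by δ(·,y) → {S1,S6} and {S3,S4}.
On input y, block {S0,S2,S5,S8,S9,S10,S11,S12} splits into {S0,S8,S10,S11,S12} and {S2,S5,S9}.
On input x, block {S0,S8,S10,S11,S12} splits into {S8,S11,S12} and {S0,S10}.
On input y, block {S2,S5,S9} splits into {S2,S5} and {S9}.
The partition is now stable with 6 blocks: {S1,S6} | {S8,S11,S12} | {S3,S4} | {S2,S5} | {S0,S10} | {S9}.
State S3 belongs to the block {S3,S4}, which has 2 states.

2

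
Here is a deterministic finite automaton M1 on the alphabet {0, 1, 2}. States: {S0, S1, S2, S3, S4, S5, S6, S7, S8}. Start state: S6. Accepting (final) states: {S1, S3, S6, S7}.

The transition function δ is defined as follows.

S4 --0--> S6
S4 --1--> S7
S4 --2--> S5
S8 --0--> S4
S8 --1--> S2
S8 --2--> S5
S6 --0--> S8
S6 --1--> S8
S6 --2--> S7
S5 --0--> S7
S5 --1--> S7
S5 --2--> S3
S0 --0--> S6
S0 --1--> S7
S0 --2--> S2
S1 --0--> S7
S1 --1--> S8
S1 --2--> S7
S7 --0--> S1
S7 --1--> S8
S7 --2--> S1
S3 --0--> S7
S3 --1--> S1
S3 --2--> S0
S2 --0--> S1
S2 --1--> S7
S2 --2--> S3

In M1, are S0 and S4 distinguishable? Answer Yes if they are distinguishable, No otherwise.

No

Initial partition by acceptance: {S1,S3,S6,S7} | {S0,S2,S4,S5,S8}.
Refine {S1,S3,S6,S7} on symbol 0: members go to different blocks, giving {S1,S3,S7} and {S6}.
Refine {S1,S3,S7} on symbol 1: members go to different blocks, giving {S1,S7} and {S3}.
Refine {S0,S2,S4,S5,S8} on symbol 0: members go to different blocks, giving {S0,S4} and {S2,S5} and {S8}.
Stable partition: {S1,S7} | {S0,S4} | {S6} | {S3} | {S2,S5} | {S8} — 6 equivalence classes.
S0 and S4 lie in the same block of the stable partition, so they are equivalent — no string distinguishes them.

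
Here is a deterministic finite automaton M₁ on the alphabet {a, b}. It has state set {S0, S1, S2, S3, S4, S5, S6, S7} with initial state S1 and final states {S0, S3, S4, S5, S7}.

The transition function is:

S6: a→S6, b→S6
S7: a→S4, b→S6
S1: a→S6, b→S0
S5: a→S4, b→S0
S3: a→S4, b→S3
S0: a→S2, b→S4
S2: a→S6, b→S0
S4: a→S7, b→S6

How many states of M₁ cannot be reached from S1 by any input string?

Starting at S1 and following transitions, the reachable set is {S0, S1, S2, S4, S6, S7}. That leaves S3, S5 unreachable — 2 in total.

2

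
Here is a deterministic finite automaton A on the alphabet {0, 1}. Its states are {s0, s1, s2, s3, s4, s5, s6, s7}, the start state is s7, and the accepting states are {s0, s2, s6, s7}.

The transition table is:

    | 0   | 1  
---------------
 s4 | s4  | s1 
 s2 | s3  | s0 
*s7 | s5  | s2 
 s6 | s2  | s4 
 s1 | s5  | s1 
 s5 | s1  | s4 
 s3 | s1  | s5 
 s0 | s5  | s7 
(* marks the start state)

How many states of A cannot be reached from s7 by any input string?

1

No path from s7 leads to s6; the other 7 states are all reachable.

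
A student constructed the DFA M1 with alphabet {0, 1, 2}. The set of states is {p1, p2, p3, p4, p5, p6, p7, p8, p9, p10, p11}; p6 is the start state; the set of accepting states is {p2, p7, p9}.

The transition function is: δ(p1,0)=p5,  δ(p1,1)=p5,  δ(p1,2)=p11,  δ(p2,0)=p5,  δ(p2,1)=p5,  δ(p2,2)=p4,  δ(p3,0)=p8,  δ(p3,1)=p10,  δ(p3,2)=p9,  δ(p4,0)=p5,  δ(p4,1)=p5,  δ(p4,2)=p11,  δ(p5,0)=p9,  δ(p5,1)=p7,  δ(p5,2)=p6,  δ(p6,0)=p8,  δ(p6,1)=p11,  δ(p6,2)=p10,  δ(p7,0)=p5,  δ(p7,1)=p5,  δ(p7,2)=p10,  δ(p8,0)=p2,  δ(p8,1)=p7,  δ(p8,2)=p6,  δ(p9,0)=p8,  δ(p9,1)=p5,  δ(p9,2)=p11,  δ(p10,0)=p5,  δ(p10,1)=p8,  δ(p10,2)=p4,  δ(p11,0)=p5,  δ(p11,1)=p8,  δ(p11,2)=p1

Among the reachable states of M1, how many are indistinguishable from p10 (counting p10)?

4

States {p3} cannot be reached from the start state, so discard them.
Start with accepting vs non-accepting: {p2,p7,p9} | {p1,p4,p5,p6,p8,p10,p11}.
On input 0, block {p1,p4,p5,p6,p8,p10,p11} splits into {p1,p4,p6,p10,p11} and {p5,p8}.
Split {p1,p4,p6,p10,p11} by δ(·,1) → {p1,p4,p10,p11} and {p6}.
No further refinement is possible. Final partition (4 blocks): {p2,p7,p9} | {p1,p4,p10,p11} | {p5,p8} | {p6}.
State p10 belongs to the block {p1,p4,p10,p11}, which has 4 states.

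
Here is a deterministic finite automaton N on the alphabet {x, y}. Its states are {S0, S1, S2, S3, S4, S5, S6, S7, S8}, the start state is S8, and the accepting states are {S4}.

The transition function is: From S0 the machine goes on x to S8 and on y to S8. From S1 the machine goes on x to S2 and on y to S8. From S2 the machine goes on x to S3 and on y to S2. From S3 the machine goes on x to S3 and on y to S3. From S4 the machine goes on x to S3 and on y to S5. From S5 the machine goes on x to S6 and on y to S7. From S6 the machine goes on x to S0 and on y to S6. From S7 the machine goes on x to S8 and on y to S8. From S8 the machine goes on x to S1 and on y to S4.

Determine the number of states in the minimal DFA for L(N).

7

Every state is reachable, so we keep all 9.
Start with accepting vs non-accepting: {S4} | {S0,S1,S2,S3,S5,S6,S7,S8}.
On input y, block {S0,S1,S2,S3,S5,S6,S7,S8} splits into {S0,S1,S2,S3,S5,S6,S7} and {S8}.
Split {S0,S1,S2,S3,S5,S6,S7} by δ(·,x) → {S1,S2,S3,S5,S6} and {S0,S7}.
Split {S1,S2,S3,S5,S6} by δ(·,x) → {S1,S2,S3,S5} and {S6}.
On input x, block {S1,S2,S3,S5} splits into {S1,S2,S3} and {S5}.
Refine {S1,S2,S3} on symbol y: members go to different blocks, giving {S2,S3} and {S1}.
The partition is now stable with 7 blocks: {S4} | {S2,S3} | {S8} | {S0,S7} | {S6} | {S5} | {S1}.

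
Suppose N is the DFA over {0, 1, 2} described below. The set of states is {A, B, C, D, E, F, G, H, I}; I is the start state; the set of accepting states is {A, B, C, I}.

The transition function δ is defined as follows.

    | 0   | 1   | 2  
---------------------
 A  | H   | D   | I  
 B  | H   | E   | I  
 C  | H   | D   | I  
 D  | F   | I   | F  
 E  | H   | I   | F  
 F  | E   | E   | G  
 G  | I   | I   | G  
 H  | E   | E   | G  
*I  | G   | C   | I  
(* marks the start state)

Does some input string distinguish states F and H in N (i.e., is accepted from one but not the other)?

First remove the unreachable states {A,B}; 7 states remain.
Initial partition by acceptance: {C,I} | {D,E,F,G,H}.
On input 1, block {C,I} splits into {C} and {I}.
Split {D,E,F,G,H} by δ(·,0) → {D,E,F,H} and {G}.
Split {D,E,F,H} by δ(·,1) → {D,E} and {F,H}.
The partition is now stable with 5 blocks: {C} | {D,E} | {I} | {G} | {F,H}.
F and H lie in the same block of the stable partition, so they are equivalent — no string distinguishes them.

No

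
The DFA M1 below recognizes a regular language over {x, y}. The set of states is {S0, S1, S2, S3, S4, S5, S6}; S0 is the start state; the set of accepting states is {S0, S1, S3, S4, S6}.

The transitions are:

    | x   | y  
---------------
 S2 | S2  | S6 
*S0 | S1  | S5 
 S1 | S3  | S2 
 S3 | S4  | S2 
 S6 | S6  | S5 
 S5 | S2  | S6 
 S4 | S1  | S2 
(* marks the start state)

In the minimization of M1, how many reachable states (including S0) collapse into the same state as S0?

All states are reachable from the start state.
Start with accepting vs non-accepting: {S0,S1,S3,S4,S6} | {S2,S5}.
Stable partition: {S0,S1,S3,S4,S6} | {S2,S5} — 2 equivalence classes.
The equivalence class containing S0 is {S0,S1,S3,S4,S6}, of size 5.

5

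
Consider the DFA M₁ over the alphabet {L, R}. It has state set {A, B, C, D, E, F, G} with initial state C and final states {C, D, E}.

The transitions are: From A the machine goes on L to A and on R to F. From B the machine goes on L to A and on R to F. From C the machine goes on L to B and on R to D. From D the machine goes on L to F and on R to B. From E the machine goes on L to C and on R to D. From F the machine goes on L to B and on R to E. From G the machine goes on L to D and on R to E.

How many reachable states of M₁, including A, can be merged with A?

Reachable states from the start: {A,B,C,D,E,F}. Unreachable: {G} — drop them.
P0 = {C,D,E} | {A,B,F}.
On input L, block {C,D,E} splits into {C,D} and {E}.
Split {C,D} by δ(·,R) → {C} and {D}.
On input R, block {A,B,F} splits into {A,B} and {F}.
No further refinement is possible. Final partition (5 blocks): {C} | {A,B} | {E} | {D} | {F}.
The equivalence class containing A is {A,B}, of size 2.

2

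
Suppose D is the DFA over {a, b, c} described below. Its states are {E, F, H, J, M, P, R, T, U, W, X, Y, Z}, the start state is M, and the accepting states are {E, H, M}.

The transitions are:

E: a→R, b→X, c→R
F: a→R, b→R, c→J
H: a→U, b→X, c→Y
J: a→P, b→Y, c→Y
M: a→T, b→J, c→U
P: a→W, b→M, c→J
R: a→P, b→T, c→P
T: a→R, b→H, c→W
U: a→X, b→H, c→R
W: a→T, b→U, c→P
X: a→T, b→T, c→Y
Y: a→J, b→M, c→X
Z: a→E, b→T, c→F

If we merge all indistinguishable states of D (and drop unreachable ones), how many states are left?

3

States {E,F,Z} cannot be reached from the start state, so discard them.
Start with accepting vs non-accepting: {H,M} | {J,P,R,T,U,W,X,Y}.
Refine {J,P,R,T,U,W,X,Y} on symbol b: members go to different blocks, giving {J,R,W,X} and {P,T,U,Y}.
The partition is now stable with 3 blocks: {H,M} | {J,R,W,X} | {P,T,U,Y}.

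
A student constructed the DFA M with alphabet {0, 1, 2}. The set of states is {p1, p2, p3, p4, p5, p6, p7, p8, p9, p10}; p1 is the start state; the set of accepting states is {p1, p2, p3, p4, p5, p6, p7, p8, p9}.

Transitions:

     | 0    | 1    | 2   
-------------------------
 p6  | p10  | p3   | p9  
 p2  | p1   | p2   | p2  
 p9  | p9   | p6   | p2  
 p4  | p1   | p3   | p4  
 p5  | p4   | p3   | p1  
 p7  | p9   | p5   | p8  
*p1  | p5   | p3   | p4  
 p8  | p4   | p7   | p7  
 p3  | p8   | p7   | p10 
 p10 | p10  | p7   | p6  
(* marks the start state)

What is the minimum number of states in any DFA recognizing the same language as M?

All states are reachable from the start state.
Initial partition by acceptance: {p1,p2,p3,p4,p5,p6,p7,p8,p9} | {p10}.
Split {p1,p2,p3,p4,p5,p6,p7,p8,p9} by δ(·,0) → {p1,p2,p3,p4,p5,p7,p8,p9} and {p6}.
Split {p1,p2,p3,p4,p5,p7,p8,p9} by δ(·,1) → {p1,p2,p3,p4,p5,p7,p8} and {p9}.
Split {p1,p2,p3,p4,p5,p7,p8} by δ(·,0) → {p1,p2,p3,p4,p5,p8} and {p7}.
Split {p1,p2,p3,p4,p5,p8} by δ(·,1) → {p1,p2,p4,p5} and {p3,p8}.
Split {p1,p2,p4,p5} by δ(·,1) → {p1,p4,p5} and {p2}.
On input 0, block {p3,p8} splits into {p3} and {p8}.
The partition is now stable with 8 blocks: {p1,p4,p5} | {p10} | {p6} | {p9} | {p7} | {p3} | {p2} | {p8}.

8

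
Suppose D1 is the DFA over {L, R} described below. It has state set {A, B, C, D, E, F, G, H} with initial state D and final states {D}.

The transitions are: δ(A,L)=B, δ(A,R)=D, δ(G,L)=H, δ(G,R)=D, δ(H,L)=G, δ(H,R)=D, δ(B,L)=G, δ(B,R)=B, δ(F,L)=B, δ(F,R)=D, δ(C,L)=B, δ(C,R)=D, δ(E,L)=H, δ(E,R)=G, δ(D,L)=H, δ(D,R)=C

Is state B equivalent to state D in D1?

Reachable states from the start: {B,C,D,G,H}. Unreachable: {A,E,F} — drop them.
Initial partition by acceptance: {D} | {B,C,G,H}.
Refine {B,C,G,H} on symbol R: members go to different blocks, giving {C,G,H} and {B}.
On input L, block {C,G,H} splits into {G,H} and {C}.
No further refinement is possible. Final partition (4 blocks): {D} | {G,H} | {B} | {C}.
B and D end up in different blocks, so they are distinguishable. For instance, the string 'ε' is accepted from only D.

No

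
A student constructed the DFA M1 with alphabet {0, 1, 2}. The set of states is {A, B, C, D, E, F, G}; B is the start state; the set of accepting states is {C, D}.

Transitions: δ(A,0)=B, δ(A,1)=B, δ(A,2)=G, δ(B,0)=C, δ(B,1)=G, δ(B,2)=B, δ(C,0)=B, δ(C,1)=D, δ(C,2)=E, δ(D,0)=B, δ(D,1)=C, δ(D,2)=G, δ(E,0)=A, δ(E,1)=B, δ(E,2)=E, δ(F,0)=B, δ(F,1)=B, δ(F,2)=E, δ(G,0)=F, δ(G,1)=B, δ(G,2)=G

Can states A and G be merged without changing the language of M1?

No

Every state is reachable, so we keep all 7.
Start with accepting vs non-accepting: {C,D} | {A,B,E,F,G}.
Refine {A,B,E,F,G} on symbol 0: members go to different blocks, giving {A,E,F,G} and {B}.
Split {A,E,F,G} by δ(·,0) → {A,F} and {E,G}.
Stable partition: {C,D} | {A,F} | {B} | {E,G} — 4 equivalence classes.
A and G end up in different blocks, so they are distinguishable. For instance, the string '00' is accepted from only A.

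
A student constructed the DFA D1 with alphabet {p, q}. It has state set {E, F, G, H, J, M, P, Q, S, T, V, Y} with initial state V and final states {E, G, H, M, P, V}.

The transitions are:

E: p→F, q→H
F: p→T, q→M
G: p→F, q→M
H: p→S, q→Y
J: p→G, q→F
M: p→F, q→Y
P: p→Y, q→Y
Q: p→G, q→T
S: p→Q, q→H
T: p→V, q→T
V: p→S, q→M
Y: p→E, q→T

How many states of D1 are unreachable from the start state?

No path from V leads to J, P; the other 10 states are all reachable.

2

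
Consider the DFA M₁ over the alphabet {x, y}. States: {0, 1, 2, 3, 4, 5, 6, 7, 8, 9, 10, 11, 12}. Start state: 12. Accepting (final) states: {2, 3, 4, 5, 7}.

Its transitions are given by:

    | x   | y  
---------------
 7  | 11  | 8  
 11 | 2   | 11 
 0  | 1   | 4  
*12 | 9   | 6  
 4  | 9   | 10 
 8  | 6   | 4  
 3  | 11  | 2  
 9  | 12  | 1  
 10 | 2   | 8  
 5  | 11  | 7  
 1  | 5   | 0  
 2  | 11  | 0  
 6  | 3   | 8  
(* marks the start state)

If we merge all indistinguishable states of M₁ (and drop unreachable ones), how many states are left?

Initial partition by acceptance: {2,3,4,5,7} | {0,1,6,8,9,10,11,12}.
On input y, block {2,3,4,5,7} splits into {2,4,7} and {3,5}.
Refine {0,1,6,8,9,10,11,12} on symbol x: members go to different blocks, giving {0,8,9,12} and {1,6} and {10,11}.
On input x, block {2,4,7} splits into {2,7} and {4}.
Refine {0,8,9,12} on symbol x: members go to different blocks, giving {0,8} and {9,12}.
On input y, block {10,11} splits into {10} and {11}.
No further refinement is possible. Final partition (8 blocks): {2,7} | {0,8} | {3,5} | {1,6} | {10} | {4} | {9,12} | {11}.

8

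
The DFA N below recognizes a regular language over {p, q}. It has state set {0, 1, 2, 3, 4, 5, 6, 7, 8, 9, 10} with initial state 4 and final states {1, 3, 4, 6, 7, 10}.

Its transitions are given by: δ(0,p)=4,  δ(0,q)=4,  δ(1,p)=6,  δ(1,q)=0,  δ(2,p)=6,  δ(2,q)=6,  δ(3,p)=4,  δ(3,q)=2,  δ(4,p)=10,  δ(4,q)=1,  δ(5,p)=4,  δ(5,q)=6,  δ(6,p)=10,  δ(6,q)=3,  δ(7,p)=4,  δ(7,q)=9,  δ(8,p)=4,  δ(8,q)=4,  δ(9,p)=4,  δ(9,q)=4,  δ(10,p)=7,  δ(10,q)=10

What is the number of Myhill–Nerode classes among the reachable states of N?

First remove the unreachable states {5,8}; 9 states remain.
Initial partition by acceptance: {1,3,4,6,7,10} | {0,2,9}.
On input q, block {1,3,4,6,7,10} splits into {1,3,7} and {4,6,10}.
Split {4,6,10} by δ(·,p) → {4,6} and {10}.
The partition is now stable with 4 blocks: {1,3,7} | {0,2,9} | {4,6} | {10}.

4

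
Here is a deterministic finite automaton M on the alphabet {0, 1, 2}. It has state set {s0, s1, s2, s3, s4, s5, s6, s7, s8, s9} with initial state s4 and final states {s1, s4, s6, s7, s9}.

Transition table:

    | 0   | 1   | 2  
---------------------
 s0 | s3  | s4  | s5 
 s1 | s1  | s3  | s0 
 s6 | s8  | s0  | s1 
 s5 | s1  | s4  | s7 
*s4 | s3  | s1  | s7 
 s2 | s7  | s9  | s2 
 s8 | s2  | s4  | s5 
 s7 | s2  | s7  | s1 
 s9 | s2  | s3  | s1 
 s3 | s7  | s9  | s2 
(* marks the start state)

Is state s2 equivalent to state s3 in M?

Yes

Reachable states from the start: {s0,s1,s2,s3,s4,s5,s7,s9}. Unreachable: {s6,s8} — drop them.
P0 = {s1,s4,s7,s9} | {s0,s2,s3,s5}.
On input 0, block {s1,s4,s7,s9} splits into {s4,s7,s9} and {s1}.
Refine {s4,s7,s9} on symbol 1: members go to different blocks, giving {s4} and {s7} and {s9}.
Refine {s0,s2,s3,s5} on symbol 0: members go to different blocks, giving {s2,s3} and {s0} and {s5}.
No further refinement is possible. Final partition (7 blocks): {s4} | {s2,s3} | {s1} | {s7} | {s9} | {s0} | {s5}.
s2 and s3 lie in the same block of the stable partition, so they are equivalent — no string distinguishes them.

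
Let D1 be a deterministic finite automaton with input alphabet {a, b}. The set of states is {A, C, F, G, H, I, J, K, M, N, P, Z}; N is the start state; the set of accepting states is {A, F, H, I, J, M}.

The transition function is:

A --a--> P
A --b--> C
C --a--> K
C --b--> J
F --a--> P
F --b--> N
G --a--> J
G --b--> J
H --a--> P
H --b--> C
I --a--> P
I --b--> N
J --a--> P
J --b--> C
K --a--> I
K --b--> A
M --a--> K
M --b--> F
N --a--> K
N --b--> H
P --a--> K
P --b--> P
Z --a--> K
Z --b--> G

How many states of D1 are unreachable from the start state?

No path from N leads to F, G, M, Z; the other 8 states are all reachable.

4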